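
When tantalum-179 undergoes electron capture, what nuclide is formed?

Hf-179

Electron capture: mass number changes by +0, atomic number by -1.
A: 179 = 179; Z: 73 − 1 = 72.
Z = 72 is hafnium, so the daughter is hafnium-179.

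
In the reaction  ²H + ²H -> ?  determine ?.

Conserve mass number: 2 + 2 = A, so A = 4.
Conserve atomic number: 1 + 1 = Z, so Z = 2.
A = 4 and Z = 2 is ⁴He — an alpha particle.

He-4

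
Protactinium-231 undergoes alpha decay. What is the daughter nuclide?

Ac-227

Alpha decay: mass number changes by -4, atomic number by -2.
A: 231 − 4 = 227; Z: 91 − 2 = 89.
Z = 89 is actinium, so the daughter is actinium-227.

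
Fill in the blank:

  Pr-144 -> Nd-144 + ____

Conserve mass number: 144 = 144 + A, so A = 0.
Conserve atomic number: 59 = 60 + Z, so Z = -1.
A = 0 and Z = -1 is e⁻ — a beta-minus particle.

beta-minus particle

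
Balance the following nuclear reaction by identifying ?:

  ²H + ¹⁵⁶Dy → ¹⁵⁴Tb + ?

Conserve mass number: 2 + 156 = 154 + A, so A = 4.
Conserve atomic number: 1 + 66 = 65 + Z, so Z = 2.
A = 4 and Z = 2 is ⁴He — an alpha particle.

alpha particle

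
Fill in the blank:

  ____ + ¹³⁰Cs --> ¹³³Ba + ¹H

Conserve mass number: A + 130 = 133 + 1, so A = 4.
Conserve atomic number: Z + 55 = 56 + 1, so Z = 2.
A = 4 and Z = 2 is ⁴He — an alpha particle.

alpha particle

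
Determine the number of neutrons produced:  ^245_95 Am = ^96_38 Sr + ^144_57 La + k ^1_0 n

Conserve mass number: 245 = 96 + 144 + k, so k = 245 − 240 = 5.
Check atomic number: 95 = 38 + 57 + 0 = 95. ✓

5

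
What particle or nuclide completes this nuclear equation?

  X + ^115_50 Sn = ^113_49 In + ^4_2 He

deuteron

Conserve mass number: A + 115 = 113 + 4, so A = 2.
Conserve atomic number: Z + 50 = 49 + 2, so Z = 1.
A = 2 and Z = 1 is ^2_1 H — a deuteron.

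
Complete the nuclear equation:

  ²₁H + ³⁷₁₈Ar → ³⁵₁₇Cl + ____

alpha particle

Conserve mass number: 2 + 37 = 35 + A, so A = 4.
Conserve atomic number: 1 + 18 = 17 + Z, so Z = 2.
A = 4 and Z = 2 is ⁴₂He — an alpha particle.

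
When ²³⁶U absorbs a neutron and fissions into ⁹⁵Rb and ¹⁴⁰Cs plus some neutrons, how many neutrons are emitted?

Conserve mass number: 237 = 95 + 140 + k, so k = 237 − 235 = 2.
Check atomic number: 92 = 37 + 55 + 0 = 92. ✓

2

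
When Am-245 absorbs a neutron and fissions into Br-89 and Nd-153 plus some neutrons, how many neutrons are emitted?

Conserve mass number: 246 = 89 + 153 + k, so k = 246 − 242 = 4.
Check atomic number: 95 = 35 + 60 + 0 = 95. ✓

4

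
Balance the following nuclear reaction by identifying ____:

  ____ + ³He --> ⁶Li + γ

Conserve mass number: A + 3 = 6 + 0, so A = 3.
Conserve atomic number: Z + 2 = 3 + 0, so Z = 1.
A = 3 and Z = 1 is ³H — a triton.

triton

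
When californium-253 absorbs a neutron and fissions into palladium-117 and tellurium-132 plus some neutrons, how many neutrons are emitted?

Conserve mass number: 254 = 117 + 132 + k, so k = 254 − 249 = 5.
Check atomic number: 98 = 46 + 52 + 0 = 98. ✓

5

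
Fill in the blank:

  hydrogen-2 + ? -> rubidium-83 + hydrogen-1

Conserve mass number: 2 + A = 83 + 1, so A = 82.
Conserve atomic number: 1 + Z = 37 + 1, so Z = 37.
Z = 37 is rubidium, so the species is rubidium-82.

Rb-82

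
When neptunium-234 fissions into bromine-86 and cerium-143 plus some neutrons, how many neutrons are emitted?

5

Conserve mass number: 234 = 86 + 143 + k, so k = 234 − 229 = 5.
Check atomic number: 93 = 35 + 58 + 0 = 93. ✓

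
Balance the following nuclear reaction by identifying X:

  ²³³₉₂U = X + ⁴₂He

Conserve mass number: 233 = A + 4, so A = 229.
Conserve atomic number: 92 = Z + 2, so Z = 90.
Z = 90 is thorium, so the species is ²²⁹₉₀Th.

Th-229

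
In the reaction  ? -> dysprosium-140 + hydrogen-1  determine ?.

Conserve mass number: A = 140 + 1, so A = 141.
Conserve atomic number: Z = 66 + 1, so Z = 67.
Z = 67 is holmium, so the species is holmium-141.

Ho-141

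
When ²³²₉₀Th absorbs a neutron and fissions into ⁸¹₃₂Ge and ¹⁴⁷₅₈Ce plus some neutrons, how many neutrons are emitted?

Conserve mass number: 233 = 81 + 147 + k, so k = 233 − 228 = 5.
Check atomic number: 90 = 32 + 58 + 0 = 90. ✓

5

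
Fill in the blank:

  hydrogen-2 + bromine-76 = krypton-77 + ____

neutron

Conserve mass number: 2 + 76 = 77 + A, so A = 1.
Conserve atomic number: 1 + 35 = 36 + Z, so Z = 0.
A = 1 and Z = 0 is neutron — a neutron.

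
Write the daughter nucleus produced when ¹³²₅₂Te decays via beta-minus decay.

Beta-minus decay: mass number changes by +0, atomic number by +1.
A: 132 = 132; Z: 52 + 1 = 53.
Z = 53 is iodine, so the daughter is ¹³²₅₃I.

I-132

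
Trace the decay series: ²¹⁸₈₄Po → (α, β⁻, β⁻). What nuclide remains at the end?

Start: (A, Z) = (218, 84).
After α: (214, 82).
After β⁻: (214, 83).
After β⁻: (214, 84).
Z = 84 is polonium.

Po-214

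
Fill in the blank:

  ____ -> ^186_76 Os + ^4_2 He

Pt-190

Conserve mass number: A = 186 + 4, so A = 190.
Conserve atomic number: Z = 76 + 2, so Z = 78.
Z = 78 is platinum, so the species is ^190_78 Pt.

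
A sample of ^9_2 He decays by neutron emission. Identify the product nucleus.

Neutron emission: mass number changes by -1, atomic number by +0.
A: 9 − 1 = 8; Z: 2 = 2.
Z = 2 is helium, so the daughter is ^8_2 He.

He-8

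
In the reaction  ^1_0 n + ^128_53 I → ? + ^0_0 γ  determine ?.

Conserve mass number: 1 + 128 = A + 0, so A = 129.
Conserve atomic number: 0 + 53 = Z + 0, so Z = 53.
Z = 53 is iodine, so the species is ^129_53 I.

I-129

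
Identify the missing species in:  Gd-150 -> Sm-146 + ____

alpha particle

Conserve mass number: 150 = 146 + A, so A = 4.
Conserve atomic number: 64 = 62 + Z, so Z = 2.
A = 4 and Z = 2 is He-4 — an alpha particle.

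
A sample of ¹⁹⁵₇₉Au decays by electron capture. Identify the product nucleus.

Pt-195

Electron capture: mass number changes by +0, atomic number by -1.
A: 195 = 195; Z: 79 − 1 = 78.
Z = 78 is platinum, so the daughter is ¹⁹⁵₇₈Pt.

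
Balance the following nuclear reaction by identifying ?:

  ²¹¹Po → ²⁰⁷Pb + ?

alpha particle

Conserve mass number: 211 = 207 + A, so A = 4.
Conserve atomic number: 84 = 82 + Z, so Z = 2.
A = 4 and Z = 2 is ⁴He — an alpha particle.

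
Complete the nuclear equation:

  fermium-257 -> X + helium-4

Conserve mass number: 257 = A + 4, so A = 253.
Conserve atomic number: 100 = Z + 2, so Z = 98.
Z = 98 is californium, so the species is californium-253.

Cf-253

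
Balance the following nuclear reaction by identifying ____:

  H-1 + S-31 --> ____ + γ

Conserve mass number: 1 + 31 = A + 0, so A = 32.
Conserve atomic number: 1 + 16 = Z + 0, so Z = 17.
Z = 17 is chlorine, so the species is Cl-32.

Cl-32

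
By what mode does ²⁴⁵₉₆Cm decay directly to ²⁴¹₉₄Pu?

alpha decay

ΔA = 241 − 245 = -4; ΔZ = 94 − 96 = -2.
A drops by 4 and Z drops by 2 — the signature of alpha emission.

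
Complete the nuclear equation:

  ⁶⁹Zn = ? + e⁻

Ga-69

Conserve mass number: 69 = A + 0, so A = 69.
Conserve atomic number: 30 = Z − 1, so Z = 31.
Z = 31 is gallium, so the species is ⁶⁹Ga.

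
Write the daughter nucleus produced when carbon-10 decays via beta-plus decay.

Beta-plus decay: mass number changes by +0, atomic number by -1.
A: 10 = 10; Z: 6 − 1 = 5.
Z = 5 is boron, so the daughter is boron-10.

B-10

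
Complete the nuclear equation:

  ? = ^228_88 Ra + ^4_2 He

Th-232

Conserve mass number: A = 228 + 4, so A = 232.
Conserve atomic number: Z = 88 + 2, so Z = 90.
Z = 90 is thorium, so the species is ^232_90 Th.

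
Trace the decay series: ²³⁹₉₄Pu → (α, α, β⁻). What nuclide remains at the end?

Pa-231

Start: (A, Z) = (239, 94).
After α: (235, 92).
After α: (231, 90).
After β⁻: (231, 91).
Z = 91 is protactinium.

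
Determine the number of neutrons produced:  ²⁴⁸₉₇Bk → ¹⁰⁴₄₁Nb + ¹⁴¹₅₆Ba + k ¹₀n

Conserve mass number: 248 = 104 + 141 + k, so k = 248 − 245 = 3.
Check atomic number: 97 = 41 + 56 + 0 = 97. ✓

3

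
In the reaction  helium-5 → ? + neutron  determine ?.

He-4

Conserve mass number: 5 = A + 1, so A = 4.
Conserve atomic number: 2 = Z + 0, so Z = 2.
A = 4 and Z = 2 is helium-4 — an alpha particle.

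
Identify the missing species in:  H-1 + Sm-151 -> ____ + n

Eu-151

Conserve mass number: 1 + 151 = A + 1, so A = 151.
Conserve atomic number: 1 + 62 = Z + 0, so Z = 63.
Z = 63 is europium, so the species is Eu-151.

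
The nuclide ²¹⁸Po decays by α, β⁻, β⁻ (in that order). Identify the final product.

Start: (A, Z) = (218, 84).
After α: (214, 82).
After β⁻: (214, 83).
After β⁻: (214, 84).
Z = 84 is polonium.

Po-214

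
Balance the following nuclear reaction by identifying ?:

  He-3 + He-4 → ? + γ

Conserve mass number: 3 + 4 = A + 0, so A = 7.
Conserve atomic number: 2 + 2 = Z + 0, so Z = 4.
Z = 4 is beryllium, so the species is Be-7.

Be-7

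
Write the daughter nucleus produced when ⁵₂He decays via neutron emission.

Neutron emission: mass number changes by -1, atomic number by +0.
A: 5 − 1 = 4; Z: 2 = 2.
Z = 2 is helium, so the daughter is ⁴₂He.

He-4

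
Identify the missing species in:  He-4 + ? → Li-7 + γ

triton

Conserve mass number: 4 + A = 7 + 0, so A = 3.
Conserve atomic number: 2 + Z = 3 + 0, so Z = 1.
A = 3 and Z = 1 is H-3 — a triton.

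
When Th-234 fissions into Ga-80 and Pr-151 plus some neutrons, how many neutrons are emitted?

Conserve mass number: 234 = 80 + 151 + k, so k = 234 − 231 = 3.
Check atomic number: 90 = 31 + 59 + 0 = 90. ✓

3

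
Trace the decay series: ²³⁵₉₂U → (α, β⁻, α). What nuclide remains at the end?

Start: (A, Z) = (235, 92).
After α: (231, 90).
After β⁻: (231, 91).
After α: (227, 89).
Z = 89 is actinium.

Ac-227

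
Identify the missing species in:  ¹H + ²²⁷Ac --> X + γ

Th-228

Conserve mass number: 1 + 227 = A + 0, so A = 228.
Conserve atomic number: 1 + 89 = Z + 0, so Z = 90.
Z = 90 is thorium, so the species is ²²⁸Th.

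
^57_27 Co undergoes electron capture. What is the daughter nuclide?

Electron capture: mass number changes by +0, atomic number by -1.
A: 57 = 57; Z: 27 − 1 = 26.
Z = 26 is iron, so the daughter is ^57_26 Fe.

Fe-57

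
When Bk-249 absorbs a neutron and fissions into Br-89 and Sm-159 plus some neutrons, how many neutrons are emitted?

Conserve mass number: 250 = 89 + 159 + k, so k = 250 − 248 = 2.
Check atomic number: 97 = 35 + 62 + 0 = 97. ✓

2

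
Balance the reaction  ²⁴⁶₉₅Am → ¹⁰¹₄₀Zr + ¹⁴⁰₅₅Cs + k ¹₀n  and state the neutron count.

Conserve mass number: 246 = 101 + 140 + k, so k = 246 − 241 = 5.
Check atomic number: 95 = 40 + 55 + 0 = 95. ✓

5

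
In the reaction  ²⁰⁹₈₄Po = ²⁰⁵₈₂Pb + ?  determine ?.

alpha particle

Conserve mass number: 209 = 205 + A, so A = 4.
Conserve atomic number: 84 = 82 + Z, so Z = 2.
A = 4 and Z = 2 is ⁴₂He — an alpha particle.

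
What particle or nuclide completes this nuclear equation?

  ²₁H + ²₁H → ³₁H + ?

proton

Conserve mass number: 2 + 2 = 3 + A, so A = 1.
Conserve atomic number: 1 + 1 = 1 + Z, so Z = 1.
A = 1 and Z = 1 is ¹₁H — a proton.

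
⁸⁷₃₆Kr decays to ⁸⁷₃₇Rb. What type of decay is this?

beta-minus decay

ΔA = 87 − 87 = 0; ΔZ = 37 − 36 = +1.
A is unchanged and Z rises by 1 — a neutron has become a proton (β⁻ decay).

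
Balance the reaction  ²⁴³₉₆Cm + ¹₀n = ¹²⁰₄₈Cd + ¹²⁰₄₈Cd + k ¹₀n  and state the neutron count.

Conserve mass number: 244 = 120 + 120 + k, so k = 244 − 240 = 4.
Check atomic number: 96 = 48 + 48 + 0 = 96. ✓

4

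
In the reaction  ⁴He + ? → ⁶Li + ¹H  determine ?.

Conserve mass number: 4 + A = 6 + 1, so A = 3.
Conserve atomic number: 2 + Z = 3 + 1, so Z = 2.
Z = 2 is helium, so the species is ³He.

He-3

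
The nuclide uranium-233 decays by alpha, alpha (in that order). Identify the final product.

Ra-225

Start: (A, Z) = (233, 92).
After α: (229, 90).
After α: (225, 88).
Z = 88 is radium.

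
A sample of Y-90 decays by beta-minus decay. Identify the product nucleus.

Zr-90

Beta-minus decay: mass number changes by +0, atomic number by +1.
A: 90 = 90; Z: 39 + 1 = 40.
Z = 40 is zirconium, so the daughter is Zr-90.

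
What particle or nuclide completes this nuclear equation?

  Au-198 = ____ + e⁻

Hg-198

Conserve mass number: 198 = A + 0, so A = 198.
Conserve atomic number: 79 = Z − 1, so Z = 80.
Z = 80 is mercury, so the species is Hg-198.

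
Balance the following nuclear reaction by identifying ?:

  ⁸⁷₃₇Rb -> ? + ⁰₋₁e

Conserve mass number: 87 = A + 0, so A = 87.
Conserve atomic number: 37 = Z − 1, so Z = 38.
Z = 38 is strontium, so the species is ⁸⁷₃₈Sr.

Sr-87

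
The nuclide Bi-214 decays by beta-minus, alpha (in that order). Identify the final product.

Pb-210

Start: (A, Z) = (214, 83).
After β⁻: (214, 84).
After α: (210, 82).
Z = 82 is lead.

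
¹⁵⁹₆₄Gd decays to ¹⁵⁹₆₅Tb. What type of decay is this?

ΔA = 159 − 159 = 0; ΔZ = 65 − 64 = +1.
A is unchanged and Z rises by 1 — a neutron has become a proton (β⁻ decay).

beta-minus decay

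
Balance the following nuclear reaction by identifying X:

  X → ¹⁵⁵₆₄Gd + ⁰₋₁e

Conserve mass number: A = 155 + 0, so A = 155.
Conserve atomic number: Z = 64 − 1, so Z = 63.
Z = 63 is europium, so the species is ¹⁵⁵₆₃Eu.

Eu-155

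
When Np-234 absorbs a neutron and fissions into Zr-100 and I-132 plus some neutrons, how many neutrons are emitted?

Conserve mass number: 235 = 100 + 132 + k, so k = 235 − 232 = 3.
Check atomic number: 93 = 40 + 53 + 0 = 93. ✓

3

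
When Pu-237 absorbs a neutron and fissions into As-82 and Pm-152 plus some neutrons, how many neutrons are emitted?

Conserve mass number: 238 = 82 + 152 + k, so k = 238 − 234 = 4.
Check atomic number: 94 = 33 + 61 + 0 = 94. ✓

4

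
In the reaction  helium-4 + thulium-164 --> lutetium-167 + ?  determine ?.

Conserve mass number: 4 + 164 = 167 + A, so A = 1.
Conserve atomic number: 2 + 69 = 71 + Z, so Z = 0.
A = 1 and Z = 0 is neutron — a neutron.

neutron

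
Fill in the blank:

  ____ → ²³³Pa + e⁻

Conserve mass number: A = 233 + 0, so A = 233.
Conserve atomic number: Z = 91 − 1, so Z = 90.
Z = 90 is thorium, so the species is ²³³Th.

Th-233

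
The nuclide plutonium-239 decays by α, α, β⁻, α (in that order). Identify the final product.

Ac-227

Start: (A, Z) = (239, 94).
After α: (235, 92).
After α: (231, 90).
After β⁻: (231, 91).
After α: (227, 89).
Z = 89 is actinium.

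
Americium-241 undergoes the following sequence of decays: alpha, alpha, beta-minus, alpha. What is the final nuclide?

Th-229

Start: (A, Z) = (241, 95).
After α: (237, 93).
After α: (233, 91).
After β⁻: (233, 92).
After α: (229, 90).
Z = 90 is thorium.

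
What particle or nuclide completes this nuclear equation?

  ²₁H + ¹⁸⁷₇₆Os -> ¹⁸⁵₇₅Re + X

alpha particle

Conserve mass number: 2 + 187 = 185 + A, so A = 4.
Conserve atomic number: 1 + 76 = 75 + Z, so Z = 2.
A = 4 and Z = 2 is ⁴₂He — an alpha particle.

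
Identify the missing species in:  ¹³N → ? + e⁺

C-13

Conserve mass number: 13 = A + 0, so A = 13.
Conserve atomic number: 7 = Z + 1, so Z = 6.
Z = 6 is carbon, so the species is ¹³C.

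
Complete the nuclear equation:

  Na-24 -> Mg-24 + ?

beta-minus particle

Conserve mass number: 24 = 24 + A, so A = 0.
Conserve atomic number: 11 = 12 + Z, so Z = -1.
A = 0 and Z = -1 is e⁻ — a beta-minus particle.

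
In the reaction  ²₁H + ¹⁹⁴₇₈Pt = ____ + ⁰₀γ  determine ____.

Conserve mass number: 2 + 194 = A + 0, so A = 196.
Conserve atomic number: 1 + 78 = Z + 0, so Z = 79.
Z = 79 is gold, so the species is ¹⁹⁶₇₉Au.

Au-196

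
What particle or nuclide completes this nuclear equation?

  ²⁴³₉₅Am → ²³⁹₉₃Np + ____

Conserve mass number: 243 = 239 + A, so A = 4.
Conserve atomic number: 95 = 93 + Z, so Z = 2.
A = 4 and Z = 2 is ⁴₂He — an alpha particle.

alpha particle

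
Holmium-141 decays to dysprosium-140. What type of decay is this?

ΔA = 140 − 141 = -1; ΔZ = 66 − 67 = -1.
A drops by 1 and Z drops by 1 — a proton was emitted.

proton emission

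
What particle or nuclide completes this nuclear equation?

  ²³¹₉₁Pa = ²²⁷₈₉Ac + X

Conserve mass number: 231 = 227 + A, so A = 4.
Conserve atomic number: 91 = 89 + Z, so Z = 2.
A = 4 and Z = 2 is ⁴₂He — an alpha particle.

alpha particle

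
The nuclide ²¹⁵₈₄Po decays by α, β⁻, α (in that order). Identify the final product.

Start: (A, Z) = (215, 84).
After α: (211, 82).
After β⁻: (211, 83).
After α: (207, 81).
Z = 81 is thallium.

Tl-207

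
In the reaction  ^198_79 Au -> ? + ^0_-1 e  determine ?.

Conserve mass number: 198 = A + 0, so A = 198.
Conserve atomic number: 79 = Z − 1, so Z = 80.
Z = 80 is mercury, so the species is ^198_80 Hg.

Hg-198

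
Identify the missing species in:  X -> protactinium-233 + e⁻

Th-233

Conserve mass number: A = 233 + 0, so A = 233.
Conserve atomic number: Z = 91 − 1, so Z = 90.
Z = 90 is thorium, so the species is thorium-233.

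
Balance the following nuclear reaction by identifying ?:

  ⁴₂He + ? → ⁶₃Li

Conserve mass number: 4 + A = 6, so A = 2.
Conserve atomic number: 2 + Z = 3, so Z = 1.
A = 2 and Z = 1 is ²₁H — a deuteron.

deuteron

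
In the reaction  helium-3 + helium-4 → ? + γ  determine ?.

Be-7

Conserve mass number: 3 + 4 = A + 0, so A = 7.
Conserve atomic number: 2 + 2 = Z + 0, so Z = 4.
Z = 4 is beryllium, so the species is beryllium-7.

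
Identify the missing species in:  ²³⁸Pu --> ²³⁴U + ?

alpha particle

Conserve mass number: 238 = 234 + A, so A = 4.
Conserve atomic number: 94 = 92 + Z, so Z = 2.
A = 4 and Z = 2 is ⁴He — an alpha particle.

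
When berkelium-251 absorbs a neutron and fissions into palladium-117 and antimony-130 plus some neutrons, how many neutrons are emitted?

Conserve mass number: 252 = 117 + 130 + k, so k = 252 − 247 = 5.
Check atomic number: 97 = 46 + 51 + 0 = 97. ✓

5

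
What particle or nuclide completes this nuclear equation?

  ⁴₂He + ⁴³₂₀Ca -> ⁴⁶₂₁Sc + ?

Conserve mass number: 4 + 43 = 46 + A, so A = 1.
Conserve atomic number: 2 + 20 = 21 + Z, so Z = 1.
A = 1 and Z = 1 is ¹₁H — a proton.

proton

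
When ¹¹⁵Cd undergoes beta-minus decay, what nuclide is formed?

In-115

Beta-minus decay: mass number changes by +0, atomic number by +1.
A: 115 = 115; Z: 48 + 1 = 49.
Z = 49 is indium, so the daughter is ¹¹⁵In.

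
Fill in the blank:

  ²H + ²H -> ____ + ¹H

Conserve mass number: 2 + 2 = A + 1, so A = 3.
Conserve atomic number: 1 + 1 = Z + 1, so Z = 1.
A = 3 and Z = 1 is ³H — a triton.

H-3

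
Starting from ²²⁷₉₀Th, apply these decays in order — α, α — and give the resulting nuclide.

Rn-219

Start: (A, Z) = (227, 90).
After α: (223, 88).
After α: (219, 86).
Z = 86 is radon.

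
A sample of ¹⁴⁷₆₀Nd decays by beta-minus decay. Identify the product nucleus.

Beta-minus decay: mass number changes by +0, atomic number by +1.
A: 147 = 147; Z: 60 + 1 = 61.
Z = 61 is promethium, so the daughter is ¹⁴⁷₆₁Pm.

Pm-147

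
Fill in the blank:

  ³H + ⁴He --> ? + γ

Li-7

Conserve mass number: 3 + 4 = A + 0, so A = 7.
Conserve atomic number: 1 + 2 = Z + 0, so Z = 3.
Z = 3 is lithium, so the species is ⁷Li.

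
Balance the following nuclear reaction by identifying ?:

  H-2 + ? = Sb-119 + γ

Conserve mass number: 2 + A = 119 + 0, so A = 117.
Conserve atomic number: 1 + Z = 51 + 0, so Z = 50.
Z = 50 is tin, so the species is Sn-117.

Sn-117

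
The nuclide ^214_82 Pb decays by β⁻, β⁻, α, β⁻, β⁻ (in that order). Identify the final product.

Start: (A, Z) = (214, 82).
After β⁻: (214, 83).
After β⁻: (214, 84).
After α: (210, 82).
After β⁻: (210, 83).
After β⁻: (210, 84).
Z = 84 is polonium.

Po-210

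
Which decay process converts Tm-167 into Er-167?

ΔA = 167 − 167 = 0; ΔZ = 68 − 69 = -1.
A is unchanged and Z drops by 1 — a proton has become a neutron (β⁺ emission or electron capture).

beta-plus decay or electron capture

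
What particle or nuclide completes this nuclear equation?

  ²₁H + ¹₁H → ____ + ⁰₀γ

Conserve mass number: 2 + 1 = A + 0, so A = 3.
Conserve atomic number: 1 + 1 = Z + 0, so Z = 2.
Z = 2 is helium, so the species is ³₂He.

He-3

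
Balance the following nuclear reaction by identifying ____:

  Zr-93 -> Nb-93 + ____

beta-minus particle

Conserve mass number: 93 = 93 + A, so A = 0.
Conserve atomic number: 40 = 41 + Z, so Z = -1.
A = 0 and Z = -1 is e⁻ — a beta-minus particle.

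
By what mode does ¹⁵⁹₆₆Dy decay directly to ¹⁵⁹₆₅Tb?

beta-plus decay or electron capture

ΔA = 159 − 159 = 0; ΔZ = 65 − 66 = -1.
A is unchanged and Z drops by 1 — a proton has become a neutron (β⁺ emission or electron capture).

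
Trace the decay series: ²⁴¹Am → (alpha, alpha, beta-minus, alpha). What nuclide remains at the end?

Start: (A, Z) = (241, 95).
After α: (237, 93).
After α: (233, 91).
After β⁻: (233, 92).
After α: (229, 90).
Z = 90 is thorium.

Th-229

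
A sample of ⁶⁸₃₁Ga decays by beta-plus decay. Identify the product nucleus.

Zn-68

Beta-plus decay: mass number changes by +0, atomic number by -1.
A: 68 = 68; Z: 31 − 1 = 30.
Z = 30 is zinc, so the daughter is ⁶⁸₃₀Zn.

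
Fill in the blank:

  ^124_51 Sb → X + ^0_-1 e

Conserve mass number: 124 = A + 0, so A = 124.
Conserve atomic number: 51 = Z − 1, so Z = 52.
Z = 52 is tellurium, so the species is ^124_52 Te.

Te-124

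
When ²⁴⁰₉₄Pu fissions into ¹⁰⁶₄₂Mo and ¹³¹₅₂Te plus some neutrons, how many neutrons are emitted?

Conserve mass number: 240 = 106 + 131 + k, so k = 240 − 237 = 3.
Check atomic number: 94 = 42 + 52 + 0 = 94. ✓

3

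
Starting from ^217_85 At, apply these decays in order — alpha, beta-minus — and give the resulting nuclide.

Po-213

Start: (A, Z) = (217, 85).
After α: (213, 83).
After β⁻: (213, 84).
Z = 84 is polonium.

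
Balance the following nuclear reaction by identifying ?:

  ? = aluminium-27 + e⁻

Conserve mass number: A = 27 + 0, so A = 27.
Conserve atomic number: Z = 13 − 1, so Z = 12.
Z = 12 is magnesium, so the species is magnesium-27.

Mg-27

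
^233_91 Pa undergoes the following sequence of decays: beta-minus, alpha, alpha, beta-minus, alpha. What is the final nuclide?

Fr-221

Start: (A, Z) = (233, 91).
After β⁻: (233, 92).
After α: (229, 90).
After α: (225, 88).
After β⁻: (225, 89).
After α: (221, 87).
Z = 87 is francium.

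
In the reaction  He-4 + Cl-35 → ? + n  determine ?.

Conserve mass number: 4 + 35 = A + 1, so A = 38.
Conserve atomic number: 2 + 17 = Z + 0, so Z = 19.
Z = 19 is potassium, so the species is K-38.

K-38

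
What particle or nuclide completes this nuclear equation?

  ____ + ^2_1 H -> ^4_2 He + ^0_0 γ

Conserve mass number: A + 2 = 4 + 0, so A = 2.
Conserve atomic number: Z + 1 = 2 + 0, so Z = 1.
A = 2 and Z = 1 is ^2_1 H — a deuteron.

deuteron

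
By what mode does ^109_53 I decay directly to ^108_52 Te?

ΔA = 108 − 109 = -1; ΔZ = 52 − 53 = -1.
A drops by 1 and Z drops by 1 — a proton was emitted.

proton emission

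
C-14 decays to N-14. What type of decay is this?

ΔA = 14 − 14 = 0; ΔZ = 7 − 6 = +1.
A is unchanged and Z rises by 1 — a neutron has become a proton (β⁻ decay).

beta-minus decay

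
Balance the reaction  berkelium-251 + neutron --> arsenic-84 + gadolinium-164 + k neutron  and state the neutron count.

4

Conserve mass number: 252 = 84 + 164 + k, so k = 252 − 248 = 4.
Check atomic number: 97 = 33 + 64 + 0 = 97. ✓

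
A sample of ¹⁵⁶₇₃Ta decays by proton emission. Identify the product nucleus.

Proton emission: mass number changes by -1, atomic number by -1.
A: 156 − 1 = 155; Z: 73 − 1 = 72.
Z = 72 is hafnium, so the daughter is ¹⁵⁵₇₂Hf.

Hf-155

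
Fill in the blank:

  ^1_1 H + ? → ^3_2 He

Conserve mass number: 1 + A = 3, so A = 2.
Conserve atomic number: 1 + Z = 2, so Z = 1.
A = 2 and Z = 1 is ^2_1 H — a deuteron.

deuteron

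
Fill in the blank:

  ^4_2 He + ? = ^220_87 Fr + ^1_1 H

Rn-217

Conserve mass number: 4 + A = 220 + 1, so A = 217.
Conserve atomic number: 2 + Z = 87 + 1, so Z = 86.
Z = 86 is radon, so the species is ^217_86 Rn.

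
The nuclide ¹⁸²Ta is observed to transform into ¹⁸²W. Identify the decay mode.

beta-minus decay

ΔA = 182 − 182 = 0; ΔZ = 74 − 73 = +1.
A is unchanged and Z rises by 1 — a neutron has become a proton (β⁻ decay).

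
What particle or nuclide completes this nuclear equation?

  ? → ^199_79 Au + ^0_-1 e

Pt-199

Conserve mass number: A = 199 + 0, so A = 199.
Conserve atomic number: Z = 79 − 1, so Z = 78.
Z = 78 is platinum, so the species is ^199_78 Pt.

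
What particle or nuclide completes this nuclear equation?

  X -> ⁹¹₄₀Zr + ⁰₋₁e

Conserve mass number: A = 91 + 0, so A = 91.
Conserve atomic number: Z = 40 − 1, so Z = 39.
Z = 39 is yttrium, so the species is ⁹¹₃₉Y.

Y-91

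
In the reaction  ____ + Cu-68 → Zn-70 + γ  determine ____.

deuteron

Conserve mass number: A + 68 = 70 + 0, so A = 2.
Conserve atomic number: Z + 29 = 30 + 0, so Z = 1.
A = 2 and Z = 1 is H-2 — a deuteron.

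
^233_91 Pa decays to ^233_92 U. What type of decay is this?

beta-minus decay

ΔA = 233 − 233 = 0; ΔZ = 92 − 91 = +1.
A is unchanged and Z rises by 1 — a neutron has become a proton (β⁻ decay).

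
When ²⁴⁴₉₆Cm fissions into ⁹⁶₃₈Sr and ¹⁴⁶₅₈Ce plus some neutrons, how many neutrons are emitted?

Conserve mass number: 244 = 96 + 146 + k, so k = 244 − 242 = 2.
Check atomic number: 96 = 38 + 58 + 0 = 96. ✓

2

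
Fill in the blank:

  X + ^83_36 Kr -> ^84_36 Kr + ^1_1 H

deuteron

Conserve mass number: A + 83 = 84 + 1, so A = 2.
Conserve atomic number: Z + 36 = 36 + 1, so Z = 1.
A = 2 and Z = 1 is ^2_1 H — a deuteron.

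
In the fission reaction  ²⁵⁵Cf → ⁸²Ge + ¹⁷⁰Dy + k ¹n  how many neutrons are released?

3

Conserve mass number: 255 = 82 + 170 + k, so k = 255 − 252 = 3.
Check atomic number: 98 = 32 + 66 + 0 = 98. ✓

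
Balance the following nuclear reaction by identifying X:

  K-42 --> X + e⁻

Conserve mass number: 42 = A + 0, so A = 42.
Conserve atomic number: 19 = Z − 1, so Z = 20.
Z = 20 is calcium, so the species is Ca-42.

Ca-42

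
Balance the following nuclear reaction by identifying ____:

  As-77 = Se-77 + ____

Conserve mass number: 77 = 77 + A, so A = 0.
Conserve atomic number: 33 = 34 + Z, so Z = -1.
A = 0 and Z = -1 is e⁻ — a beta-minus particle.

beta-minus particle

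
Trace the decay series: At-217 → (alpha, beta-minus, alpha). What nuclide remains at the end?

Start: (A, Z) = (217, 85).
After α: (213, 83).
After β⁻: (213, 84).
After α: (209, 82).
Z = 82 is lead.

Pb-209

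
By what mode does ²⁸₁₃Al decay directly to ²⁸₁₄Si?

beta-minus decay

ΔA = 28 − 28 = 0; ΔZ = 14 − 13 = +1.
A is unchanged and Z rises by 1 — a neutron has become a proton (β⁻ decay).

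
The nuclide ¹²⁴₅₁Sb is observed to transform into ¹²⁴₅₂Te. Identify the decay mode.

beta-minus decay

ΔA = 124 − 124 = 0; ΔZ = 52 − 51 = +1.
A is unchanged and Z rises by 1 — a neutron has become a proton (β⁻ decay).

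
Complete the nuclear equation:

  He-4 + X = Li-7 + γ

Conserve mass number: 4 + A = 7 + 0, so A = 3.
Conserve atomic number: 2 + Z = 3 + 0, so Z = 1.
A = 3 and Z = 1 is H-3 — a triton.

triton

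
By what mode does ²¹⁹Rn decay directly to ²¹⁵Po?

alpha decay

ΔA = 215 − 219 = -4; ΔZ = 84 − 86 = -2.
A drops by 4 and Z drops by 2 — the signature of alpha emission.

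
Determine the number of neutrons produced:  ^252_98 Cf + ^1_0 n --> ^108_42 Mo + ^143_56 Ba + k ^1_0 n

2

Conserve mass number: 253 = 108 + 143 + k, so k = 253 − 251 = 2.
Check atomic number: 98 = 42 + 56 + 0 = 98. ✓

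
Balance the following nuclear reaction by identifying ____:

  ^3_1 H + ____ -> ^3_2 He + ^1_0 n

proton

Conserve mass number: 3 + A = 3 + 1, so A = 1.
Conserve atomic number: 1 + Z = 2 + 0, so Z = 1.
A = 1 and Z = 1 is ^1_1 H — a proton.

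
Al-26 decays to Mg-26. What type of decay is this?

beta-plus decay or electron capture

ΔA = 26 − 26 = 0; ΔZ = 12 − 13 = -1.
A is unchanged and Z drops by 1 — a proton has become a neutron (β⁺ emission or electron capture).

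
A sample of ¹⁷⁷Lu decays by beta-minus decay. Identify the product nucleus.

Hf-177

Beta-minus decay: mass number changes by +0, atomic number by +1.
A: 177 = 177; Z: 71 + 1 = 72.
Z = 72 is hafnium, so the daughter is ¹⁷⁷Hf.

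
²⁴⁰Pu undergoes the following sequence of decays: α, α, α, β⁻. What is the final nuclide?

Start: (A, Z) = (240, 94).
After α: (236, 92).
After α: (232, 90).
After α: (228, 88).
After β⁻: (228, 89).
Z = 89 is actinium.

Ac-228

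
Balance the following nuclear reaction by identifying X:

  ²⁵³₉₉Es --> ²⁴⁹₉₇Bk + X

Conserve mass number: 253 = 249 + A, so A = 4.
Conserve atomic number: 99 = 97 + Z, so Z = 2.
A = 4 and Z = 2 is ⁴₂He — an alpha particle.

alpha particle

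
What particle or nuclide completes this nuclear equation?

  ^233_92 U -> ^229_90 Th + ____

alpha particle

Conserve mass number: 233 = 229 + A, so A = 4.
Conserve atomic number: 92 = 90 + Z, so Z = 2.
A = 4 and Z = 2 is ^4_2 He — an alpha particle.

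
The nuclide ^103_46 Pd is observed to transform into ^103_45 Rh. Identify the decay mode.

ΔA = 103 − 103 = 0; ΔZ = 45 − 46 = -1.
A is unchanged and Z drops by 1 — a proton has become a neutron (β⁺ emission or electron capture).

beta-plus decay or electron capture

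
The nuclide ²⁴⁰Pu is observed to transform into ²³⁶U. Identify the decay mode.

alpha decay

ΔA = 236 − 240 = -4; ΔZ = 92 − 94 = -2.
A drops by 4 and Z drops by 2 — the signature of alpha emission.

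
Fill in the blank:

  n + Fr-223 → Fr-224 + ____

gamma ray

Conserve mass number: 1 + 223 = 224 + A, so A = 0.
Conserve atomic number: 0 + 87 = 87 + Z, so Z = 0.
A = 0 and Z = 0 is γ — a gamma ray.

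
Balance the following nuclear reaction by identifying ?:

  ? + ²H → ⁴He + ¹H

Conserve mass number: A + 2 = 4 + 1, so A = 3.
Conserve atomic number: Z + 1 = 2 + 1, so Z = 2.
Z = 2 is helium, so the species is ³He.

He-3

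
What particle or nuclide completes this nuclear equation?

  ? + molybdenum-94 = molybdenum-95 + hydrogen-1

deuteron

Conserve mass number: A + 94 = 95 + 1, so A = 2.
Conserve atomic number: Z + 42 = 42 + 1, so Z = 1.
A = 2 and Z = 1 is hydrogen-2 — a deuteron.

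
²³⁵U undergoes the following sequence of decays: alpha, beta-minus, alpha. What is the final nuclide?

Ac-227

Start: (A, Z) = (235, 92).
After α: (231, 90).
After β⁻: (231, 91).
After α: (227, 89).
Z = 89 is actinium.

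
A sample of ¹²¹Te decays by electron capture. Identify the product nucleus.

Sb-121

Electron capture: mass number changes by +0, atomic number by -1.
A: 121 = 121; Z: 52 − 1 = 51.
Z = 51 is antimony, so the daughter is ¹²¹Sb.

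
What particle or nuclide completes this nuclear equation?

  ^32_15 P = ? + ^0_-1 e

Conserve mass number: 32 = A + 0, so A = 32.
Conserve atomic number: 15 = Z − 1, so Z = 16.
Z = 16 is sulfur, so the species is ^32_16 S.

S-32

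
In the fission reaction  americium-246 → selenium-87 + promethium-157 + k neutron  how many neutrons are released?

2

Conserve mass number: 246 = 87 + 157 + k, so k = 246 − 244 = 2.
Check atomic number: 95 = 34 + 61 + 0 = 95. ✓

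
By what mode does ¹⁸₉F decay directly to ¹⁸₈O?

beta-plus decay or electron capture

ΔA = 18 − 18 = 0; ΔZ = 8 − 9 = -1.
A is unchanged and Z drops by 1 — a proton has become a neutron (β⁺ emission or electron capture).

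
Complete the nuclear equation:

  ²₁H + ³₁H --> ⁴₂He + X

neutron

Conserve mass number: 2 + 3 = 4 + A, so A = 1.
Conserve atomic number: 1 + 1 = 2 + Z, so Z = 0.
A = 1 and Z = 0 is ¹₀n — a neutron.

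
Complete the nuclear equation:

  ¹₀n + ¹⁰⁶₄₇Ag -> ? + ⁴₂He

Rh-103

Conserve mass number: 1 + 106 = A + 4, so A = 103.
Conserve atomic number: 0 + 47 = Z + 2, so Z = 45.
Z = 45 is rhodium, so the species is ¹⁰³₄₅Rh.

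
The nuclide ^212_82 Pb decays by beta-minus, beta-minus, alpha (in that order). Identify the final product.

Pb-208

Start: (A, Z) = (212, 82).
After β⁻: (212, 83).
After β⁻: (212, 84).
After α: (208, 82).
Z = 82 is lead.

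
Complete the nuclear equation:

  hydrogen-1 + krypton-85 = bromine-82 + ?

alpha particle

Conserve mass number: 1 + 85 = 82 + A, so A = 4.
Conserve atomic number: 1 + 36 = 35 + Z, so Z = 2.
A = 4 and Z = 2 is helium-4 — an alpha particle.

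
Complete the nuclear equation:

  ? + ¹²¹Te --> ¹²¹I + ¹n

proton

Conserve mass number: A + 121 = 121 + 1, so A = 1.
Conserve atomic number: Z + 52 = 53 + 0, so Z = 1.
A = 1 and Z = 1 is ¹H — a proton.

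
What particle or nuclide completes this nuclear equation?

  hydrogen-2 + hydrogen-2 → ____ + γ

Conserve mass number: 2 + 2 = A + 0, so A = 4.
Conserve atomic number: 1 + 1 = Z + 0, so Z = 2.
A = 4 and Z = 2 is helium-4 — an alpha particle.

He-4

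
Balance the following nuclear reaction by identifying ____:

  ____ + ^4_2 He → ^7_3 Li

triton

Conserve mass number: A + 4 = 7, so A = 3.
Conserve atomic number: Z + 2 = 3, so Z = 1.
A = 3 and Z = 1 is ^3_1 H — a triton.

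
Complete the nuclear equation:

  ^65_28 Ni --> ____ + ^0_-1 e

Conserve mass number: 65 = A + 0, so A = 65.
Conserve atomic number: 28 = Z − 1, so Z = 29.
Z = 29 is copper, so the species is ^65_29 Cu.

Cu-65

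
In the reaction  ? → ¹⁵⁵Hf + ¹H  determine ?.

Ta-156

Conserve mass number: A = 155 + 1, so A = 156.
Conserve atomic number: Z = 72 + 1, so Z = 73.
Z = 73 is tantalum, so the species is ¹⁵⁶Ta.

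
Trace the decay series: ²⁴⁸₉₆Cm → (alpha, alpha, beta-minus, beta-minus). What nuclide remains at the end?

Start: (A, Z) = (248, 96).
After α: (244, 94).
After α: (240, 92).
After β⁻: (240, 93).
After β⁻: (240, 94).
Z = 94 is plutonium.

Pu-240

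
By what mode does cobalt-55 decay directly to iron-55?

ΔA = 55 − 55 = 0; ΔZ = 26 − 27 = -1.
A is unchanged and Z drops by 1 — a proton has become a neutron (β⁺ emission or electron capture).

beta-plus decay or electron capture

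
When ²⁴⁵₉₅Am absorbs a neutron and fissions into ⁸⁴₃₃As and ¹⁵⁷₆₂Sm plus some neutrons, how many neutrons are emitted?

Conserve mass number: 246 = 84 + 157 + k, so k = 246 − 241 = 5.
Check atomic number: 95 = 33 + 62 + 0 = 95. ✓

5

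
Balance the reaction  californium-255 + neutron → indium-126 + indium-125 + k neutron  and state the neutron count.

5

Conserve mass number: 256 = 126 + 125 + k, so k = 256 − 251 = 5.
Check atomic number: 98 = 49 + 49 + 0 = 98. ✓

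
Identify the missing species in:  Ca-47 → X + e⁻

Conserve mass number: 47 = A + 0, so A = 47.
Conserve atomic number: 20 = Z − 1, so Z = 21.
Z = 21 is scandium, so the species is Sc-47.

Sc-47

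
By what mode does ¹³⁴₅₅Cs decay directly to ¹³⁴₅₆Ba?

ΔA = 134 − 134 = 0; ΔZ = 56 − 55 = +1.
A is unchanged and Z rises by 1 — a neutron has become a proton (β⁻ decay).

beta-minus decay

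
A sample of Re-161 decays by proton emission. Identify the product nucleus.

W-160

Proton emission: mass number changes by -1, atomic number by -1.
A: 161 − 1 = 160; Z: 75 − 1 = 74.
Z = 74 is tungsten, so the daughter is W-160.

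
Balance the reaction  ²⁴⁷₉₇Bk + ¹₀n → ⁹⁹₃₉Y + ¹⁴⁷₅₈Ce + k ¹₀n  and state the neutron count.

Conserve mass number: 248 = 99 + 147 + k, so k = 248 − 246 = 2.
Check atomic number: 97 = 39 + 58 + 0 = 97. ✓

2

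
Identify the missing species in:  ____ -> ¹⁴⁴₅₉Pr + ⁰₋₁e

Conserve mass number: A = 144 + 0, so A = 144.
Conserve atomic number: Z = 59 − 1, so Z = 58.
Z = 58 is cerium, so the species is ¹⁴⁴₅₈Ce.

Ce-144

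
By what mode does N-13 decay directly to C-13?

beta-plus decay or electron capture

ΔA = 13 − 13 = 0; ΔZ = 6 − 7 = -1.
A is unchanged and Z drops by 1 — a proton has become a neutron (β⁺ emission or electron capture).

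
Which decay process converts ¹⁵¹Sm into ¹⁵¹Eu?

ΔA = 151 − 151 = 0; ΔZ = 63 − 62 = +1.
A is unchanged and Z rises by 1 — a neutron has become a proton (β⁻ decay).

beta-minus decay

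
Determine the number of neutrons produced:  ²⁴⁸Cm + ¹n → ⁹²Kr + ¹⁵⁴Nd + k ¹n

Conserve mass number: 249 = 92 + 154 + k, so k = 249 − 246 = 3.
Check atomic number: 96 = 36 + 60 + 0 = 96. ✓

3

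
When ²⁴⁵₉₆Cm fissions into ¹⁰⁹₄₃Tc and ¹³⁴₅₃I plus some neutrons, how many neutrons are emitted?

2

Conserve mass number: 245 = 109 + 134 + k, so k = 245 − 243 = 2.
Check atomic number: 96 = 43 + 53 + 0 = 96. ✓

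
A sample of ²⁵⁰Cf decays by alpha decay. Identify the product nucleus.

Cm-246

Alpha decay: mass number changes by -4, atomic number by -2.
A: 250 − 4 = 246; Z: 98 − 2 = 96.
Z = 96 is curium, so the daughter is ²⁴⁶Cm.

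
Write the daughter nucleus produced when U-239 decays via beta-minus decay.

Beta-minus decay: mass number changes by +0, atomic number by +1.
A: 239 = 239; Z: 92 + 1 = 93.
Z = 93 is neptunium, so the daughter is Np-239.

Np-239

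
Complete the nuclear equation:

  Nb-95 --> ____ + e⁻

Conserve mass number: 95 = A + 0, so A = 95.
Conserve atomic number: 41 = Z − 1, so Z = 42.
Z = 42 is molybdenum, so the species is Mo-95.

Mo-95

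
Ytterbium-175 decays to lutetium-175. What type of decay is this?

beta-minus decay

ΔA = 175 − 175 = 0; ΔZ = 71 − 70 = +1.
A is unchanged and Z rises by 1 — a neutron has become a proton (β⁻ decay).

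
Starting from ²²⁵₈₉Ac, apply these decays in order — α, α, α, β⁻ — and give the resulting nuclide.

Start: (A, Z) = (225, 89).
After α: (221, 87).
After α: (217, 85).
After α: (213, 83).
After β⁻: (213, 84).
Z = 84 is polonium.

Po-213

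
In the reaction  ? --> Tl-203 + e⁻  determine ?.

Hg-203

Conserve mass number: A = 203 + 0, so A = 203.
Conserve atomic number: Z = 81 − 1, so Z = 80.
Z = 80 is mercury, so the species is Hg-203.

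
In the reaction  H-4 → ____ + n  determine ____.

H-3

Conserve mass number: 4 = A + 1, so A = 3.
Conserve atomic number: 1 = Z + 0, so Z = 1.
A = 3 and Z = 1 is H-3 — a triton.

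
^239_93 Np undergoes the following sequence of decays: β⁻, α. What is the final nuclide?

U-235

Start: (A, Z) = (239, 93).
After β⁻: (239, 94).
After α: (235, 92).
Z = 92 is uranium.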